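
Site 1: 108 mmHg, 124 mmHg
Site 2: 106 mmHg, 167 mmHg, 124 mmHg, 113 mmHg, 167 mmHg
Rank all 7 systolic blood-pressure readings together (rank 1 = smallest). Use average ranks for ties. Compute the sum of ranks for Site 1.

6.5

Sorted (ascending): 106, 108, 113, 124, 124, 167, 167
The 2 values of 124 occupy positions 4–5 → average rank (4+5)/2 = 4.5.
The 2 values of 167 occupy positions 6–7 → average rank (6+7)/2 = 6.5.
Site 1 values → pooled ranks: 108→2, 124→4.5
Rank sum = 2 + 4.5 = 6.5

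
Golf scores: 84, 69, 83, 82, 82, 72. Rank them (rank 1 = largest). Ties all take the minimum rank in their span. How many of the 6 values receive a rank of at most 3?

4

Sorted (descending): 84, 83, 82, 82, 72, 69
The 2 values of 82 occupy positions 3–4 → each gets rank 3.
Ranks ≤ 3: {1, 2, 3, 3} → 4 values.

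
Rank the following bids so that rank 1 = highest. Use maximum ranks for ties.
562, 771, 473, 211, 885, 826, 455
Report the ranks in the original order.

Sorted (descending): 885, 826, 771, 562, 473, 455, 211
No ties — each value takes its position as its rank.

4, 3, 5, 7, 1, 2, 6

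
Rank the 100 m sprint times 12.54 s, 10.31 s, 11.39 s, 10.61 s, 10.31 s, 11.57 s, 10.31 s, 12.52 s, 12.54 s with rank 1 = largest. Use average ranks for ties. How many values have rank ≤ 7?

Sorted (descending): 12.54, 12.54, 12.52, 11.57, 11.39, 10.61, 10.31, 10.31, 10.31
The 2 values of 12.54 occupy positions 1–2 → average rank (1+2)/2 = 1.5.
The 3 values of 10.31 occupy positions 7–9 → average rank 8.
Ranks ≤ 7: {1.5, 1.5, 3, 4, 5, 6} → 6 values.

6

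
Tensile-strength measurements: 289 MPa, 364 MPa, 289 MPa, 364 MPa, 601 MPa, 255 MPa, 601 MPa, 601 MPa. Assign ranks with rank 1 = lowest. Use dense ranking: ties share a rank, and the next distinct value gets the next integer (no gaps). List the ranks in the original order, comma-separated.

2, 3, 2, 3, 4, 1, 4, 4

Sorted (ascending): 255, 289, 289, 364, 364, 601, 601, 601
The 2 values of 289 share dense rank 2.
The 2 values of 364 share dense rank 3.
The 3 values of 601 share dense rank 4.
Remaining distinct values take the next consecutive integers.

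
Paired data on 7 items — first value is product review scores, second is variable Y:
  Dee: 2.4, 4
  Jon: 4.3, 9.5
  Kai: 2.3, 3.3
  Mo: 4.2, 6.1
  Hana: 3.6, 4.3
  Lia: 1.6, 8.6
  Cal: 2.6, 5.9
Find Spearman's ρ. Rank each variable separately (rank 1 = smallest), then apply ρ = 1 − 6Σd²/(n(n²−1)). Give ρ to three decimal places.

Ranks of variable 1: 3, 7, 2, 6, 5, 1, 4
Ranks of variable 2: 2, 7, 1, 5, 3, 6, 4
d = r₁ − r₂: 1, 0, 1, 1, 2, -5, 0
d²: 1, 0, 1, 1, 4, 25, 0; Σd² = 32
ρ = 1 − 6·32/(7·48) = 1 − 192/336 = 0.429

0.429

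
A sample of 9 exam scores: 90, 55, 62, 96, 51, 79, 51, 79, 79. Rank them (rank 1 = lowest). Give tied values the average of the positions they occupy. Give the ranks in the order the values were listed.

Sorted (ascending): 51, 51, 55, 62, 79, 79, 79, 90, 96
The 2 values of 51 occupy positions 1–2 → average rank (1+2)/2 = 1.5.
The 3 values of 79 occupy positions 5–7 → average rank 6.

8, 3, 4, 9, 1.5, 6, 1.5, 6, 6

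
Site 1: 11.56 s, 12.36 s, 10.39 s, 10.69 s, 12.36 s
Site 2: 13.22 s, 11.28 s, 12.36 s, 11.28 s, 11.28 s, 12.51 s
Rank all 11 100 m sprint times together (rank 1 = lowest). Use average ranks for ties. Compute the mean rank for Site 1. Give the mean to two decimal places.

5.00

Sorted (ascending): 10.39, 10.69, 11.28, 11.28, 11.28, 11.56, 12.36, 12.36, 12.36, 12.51, 13.22
The 3 values of 11.28 occupy positions 3–5 → average rank 4.
The 3 values of 12.36 occupy positions 7–9 → average rank 8.
Site 1 values → pooled ranks: 11.56→6, 12.36→8, 10.39→1, 10.69→2, 12.36→8
Mean rank = (6 + 8 + 1 + 2 + 8) / 5 = 5.00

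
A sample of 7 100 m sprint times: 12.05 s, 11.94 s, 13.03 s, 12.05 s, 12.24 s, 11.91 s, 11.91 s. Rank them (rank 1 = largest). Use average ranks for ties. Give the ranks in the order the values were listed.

3.5, 5, 1, 3.5, 2, 6.5, 6.5

Sorted (descending): 13.03, 12.24, 12.05, 12.05, 11.94, 11.91, 11.91
The 2 values of 12.05 occupy positions 3–4 → average rank (3+4)/2 = 3.5.
The 2 values of 11.91 occupy positions 6–7 → average rank (6+7)/2 = 6.5.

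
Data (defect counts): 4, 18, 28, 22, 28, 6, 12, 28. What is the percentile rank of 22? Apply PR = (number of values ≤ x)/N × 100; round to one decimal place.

N = 8.
Strictly below 22: 4. Equal to 22: 1.
PR = 5/8 × 100 = 62.5

62.5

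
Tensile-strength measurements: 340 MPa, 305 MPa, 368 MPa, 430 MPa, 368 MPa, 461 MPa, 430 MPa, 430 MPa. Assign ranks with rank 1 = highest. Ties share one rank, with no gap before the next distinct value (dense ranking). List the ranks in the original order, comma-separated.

4, 5, 3, 2, 3, 1, 2, 2

Sorted (descending): 461, 430, 430, 430, 368, 368, 340, 305
The 3 values of 430 share dense rank 2.
The 2 values of 368 share dense rank 3.
Remaining distinct values take the next consecutive integers.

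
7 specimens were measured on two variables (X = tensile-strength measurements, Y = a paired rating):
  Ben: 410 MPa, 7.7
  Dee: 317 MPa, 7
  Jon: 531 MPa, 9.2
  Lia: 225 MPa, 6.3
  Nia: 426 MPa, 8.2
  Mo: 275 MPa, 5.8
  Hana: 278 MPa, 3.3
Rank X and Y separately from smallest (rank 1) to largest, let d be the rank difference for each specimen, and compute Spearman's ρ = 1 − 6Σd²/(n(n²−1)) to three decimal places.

Ranks of variable 1: 5, 4, 7, 1, 6, 2, 3
Ranks of variable 2: 5, 4, 7, 3, 6, 2, 1
d = r₁ − r₂: 0, 0, 0, -2, 0, 0, 2
d²: 0, 0, 0, 4, 0, 0, 4; Σd² = 8
ρ = 1 − 6·8/(7·48) = 1 − 48/336 = 0.857

0.857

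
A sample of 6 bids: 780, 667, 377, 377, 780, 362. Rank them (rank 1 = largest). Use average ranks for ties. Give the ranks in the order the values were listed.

Sorted (descending): 780, 780, 667, 377, 377, 362
The 2 values of 780 occupy positions 1–2 → average rank (1+2)/2 = 1.5.
The 2 values of 377 occupy positions 4–5 → average rank (4+5)/2 = 4.5.

1.5, 3, 4.5, 4.5, 1.5, 6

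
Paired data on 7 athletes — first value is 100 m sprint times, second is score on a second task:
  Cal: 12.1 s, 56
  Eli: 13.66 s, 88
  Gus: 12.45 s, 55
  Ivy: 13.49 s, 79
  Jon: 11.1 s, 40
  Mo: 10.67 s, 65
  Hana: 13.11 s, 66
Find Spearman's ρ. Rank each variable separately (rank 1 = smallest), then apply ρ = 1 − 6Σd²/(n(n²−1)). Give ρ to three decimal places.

0.750

Ranks of variable 1: 3, 7, 4, 6, 2, 1, 5
Ranks of variable 2: 3, 7, 2, 6, 1, 4, 5
d = r₁ − r₂: 0, 0, 2, 0, 1, -3, 0
d²: 0, 0, 4, 0, 1, 9, 0; Σd² = 14
ρ = 1 − 6·14/(7·48) = 1 − 84/336 = 0.750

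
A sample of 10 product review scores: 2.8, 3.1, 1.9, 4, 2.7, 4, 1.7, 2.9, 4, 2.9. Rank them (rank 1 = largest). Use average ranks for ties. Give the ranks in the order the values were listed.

Sorted (descending): 4, 4, 4, 3.1, 2.9, 2.9, 2.8, 2.7, 1.9, 1.7
The 3 values of 4 occupy positions 1–3 → average rank 2.
The 2 values of 2.9 occupy positions 5–6 → average rank (5+6)/2 = 5.5.

7, 4, 9, 2, 8, 2, 10, 5.5, 2, 5.5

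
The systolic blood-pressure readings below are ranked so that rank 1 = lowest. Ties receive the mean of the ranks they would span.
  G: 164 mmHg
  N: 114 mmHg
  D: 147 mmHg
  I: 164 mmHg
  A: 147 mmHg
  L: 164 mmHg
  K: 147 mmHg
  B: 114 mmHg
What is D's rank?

Sorted (ascending): 114, 114, 147, 147, 147, 164, 164, 164
The 2 values of 114 occupy positions 1–2 → average rank (1+2)/2 = 1.5.
The 3 values of 147 occupy positions 3–5 → average rank 4.
The 3 values of 164 occupy positions 6–8 → average rank 7.
D has value 147 mmHg → rank 4.

4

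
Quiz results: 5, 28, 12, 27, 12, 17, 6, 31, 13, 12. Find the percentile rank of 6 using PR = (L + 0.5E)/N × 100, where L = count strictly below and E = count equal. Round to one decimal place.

N = 10.
Strictly below 6: 1. Equal to 6: 1.
PR = (1 + 0.5·1)/10 × 100 = 15.0

15.0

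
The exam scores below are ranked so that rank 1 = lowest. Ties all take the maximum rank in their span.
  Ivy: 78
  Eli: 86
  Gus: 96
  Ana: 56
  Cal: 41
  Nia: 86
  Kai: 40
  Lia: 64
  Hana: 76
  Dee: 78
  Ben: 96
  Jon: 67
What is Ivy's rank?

8

Sorted (ascending): 40, 41, 56, 64, 67, 76, 78, 78, 86, 86, 96, 96
The 2 values of 78 occupy positions 7–8 → each gets rank 8.
The 2 values of 86 occupy positions 9–10 → each gets rank 10.
The 2 values of 96 occupy positions 11–12 → each gets rank 12.
Ivy has value 78 → rank 8.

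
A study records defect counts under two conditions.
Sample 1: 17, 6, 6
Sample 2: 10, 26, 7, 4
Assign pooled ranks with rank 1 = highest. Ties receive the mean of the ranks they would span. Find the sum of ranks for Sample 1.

Sorted (descending): 26, 17, 10, 7, 6, 6, 4
The 2 values of 6 occupy positions 5–6 → average rank (5+6)/2 = 5.5.
Sample 1 values → pooled ranks: 17→2, 6→5.5, 6→5.5
Rank sum = 2 + 5.5 + 5.5 = 13

13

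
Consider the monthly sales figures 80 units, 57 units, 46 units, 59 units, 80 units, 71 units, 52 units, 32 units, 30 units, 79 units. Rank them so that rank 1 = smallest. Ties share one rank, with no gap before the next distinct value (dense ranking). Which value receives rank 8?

79

Sorted (ascending): 30, 32, 46, 52, 57, 59, 71, 79, 80, 80
The 2 values of 80 share dense rank 9.
Remaining distinct values take the next consecutive integers.
Rank 8 → value 79.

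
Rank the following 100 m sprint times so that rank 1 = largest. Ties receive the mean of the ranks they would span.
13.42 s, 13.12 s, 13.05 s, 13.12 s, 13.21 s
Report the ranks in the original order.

1, 3.5, 5, 3.5, 2

Sorted (descending): 13.42, 13.21, 13.12, 13.12, 13.05
The 2 values of 13.12 occupy positions 3–4 → average rank (3+4)/2 = 3.5.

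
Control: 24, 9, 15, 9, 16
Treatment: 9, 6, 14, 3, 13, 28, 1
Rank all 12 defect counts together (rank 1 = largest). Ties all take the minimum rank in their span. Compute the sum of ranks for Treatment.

Sorted (descending): 28, 24, 16, 15, 14, 13, 9, 9, 9, 6, 3, 1
The 3 values of 9 occupy positions 7–9 → each gets rank 7.
Treatment values → pooled ranks: 9→7, 6→10, 14→5, 3→11, 13→6, 28→1, 1→12
Rank sum = 7 + 10 + 5 + 11 + 6 + 1 + 12 = 52

52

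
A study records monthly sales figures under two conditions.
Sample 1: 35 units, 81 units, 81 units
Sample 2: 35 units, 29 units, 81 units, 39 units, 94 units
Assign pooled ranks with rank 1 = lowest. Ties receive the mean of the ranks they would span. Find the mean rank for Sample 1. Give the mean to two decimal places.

4.83

Sorted (ascending): 29, 35, 35, 39, 81, 81, 81, 94
The 2 values of 35 occupy positions 2–3 → average rank (2+3)/2 = 2.5.
The 3 values of 81 occupy positions 5–7 → average rank 6.
Sample 1 values → pooled ranks: 35→2.5, 81→6, 81→6
Mean rank = (2.5 + 6 + 6) / 3 = 4.83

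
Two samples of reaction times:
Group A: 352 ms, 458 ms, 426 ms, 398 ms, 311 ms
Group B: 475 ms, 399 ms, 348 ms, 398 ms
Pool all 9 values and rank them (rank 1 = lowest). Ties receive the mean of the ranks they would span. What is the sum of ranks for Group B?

Sorted (ascending): 311, 348, 352, 398, 398, 399, 426, 458, 475
The 2 values of 398 occupy positions 4–5 → average rank (4+5)/2 = 4.5.
Group B values → pooled ranks: 475→9, 399→6, 348→2, 398→4.5
Rank sum = 9 + 6 + 2 + 4.5 = 21.5

21.5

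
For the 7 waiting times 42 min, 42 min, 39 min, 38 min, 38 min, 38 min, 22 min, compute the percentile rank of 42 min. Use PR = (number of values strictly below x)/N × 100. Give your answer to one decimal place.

N = 7.
Strictly below 42: 5. Equal to 42: 2.
PR = 5/7 × 100 = 71.4

71.4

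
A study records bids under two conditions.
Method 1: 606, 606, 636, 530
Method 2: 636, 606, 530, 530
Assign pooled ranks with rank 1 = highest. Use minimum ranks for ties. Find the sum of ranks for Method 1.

Sorted (descending): 636, 636, 606, 606, 606, 530, 530, 530
The 2 values of 636 occupy positions 1–2 → each gets rank 1.
The 3 values of 606 occupy positions 3–5 → each gets rank 3.
The 3 values of 530 occupy positions 6–8 → each gets rank 6.
Method 1 values → pooled ranks: 606→3, 606→3, 636→1, 530→6
Rank sum = 3 + 3 + 1 + 6 = 13

13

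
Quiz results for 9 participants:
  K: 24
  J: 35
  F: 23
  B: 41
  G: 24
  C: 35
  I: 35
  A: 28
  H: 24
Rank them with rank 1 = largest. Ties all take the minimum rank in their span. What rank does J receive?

2

Sorted (descending): 41, 35, 35, 35, 28, 24, 24, 24, 23
The 3 values of 35 occupy positions 2–4 → each gets rank 2.
The 3 values of 24 occupy positions 6–8 → each gets rank 6.
J has value 35 → rank 2.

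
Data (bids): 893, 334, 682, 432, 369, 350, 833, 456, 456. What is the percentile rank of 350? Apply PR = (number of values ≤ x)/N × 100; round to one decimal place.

22.2

N = 9.
Strictly below 350: 1. Equal to 350: 1.
PR = 2/9 × 100 = 22.2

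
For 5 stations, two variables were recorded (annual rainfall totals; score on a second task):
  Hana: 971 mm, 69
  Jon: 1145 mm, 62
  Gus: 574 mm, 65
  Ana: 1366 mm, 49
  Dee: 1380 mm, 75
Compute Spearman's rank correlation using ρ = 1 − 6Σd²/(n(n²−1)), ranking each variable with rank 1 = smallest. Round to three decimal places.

0.100

Ranks of variable 1: 2, 3, 1, 4, 5
Ranks of variable 2: 4, 2, 3, 1, 5
d = r₁ − r₂: -2, 1, -2, 3, 0
d²: 4, 1, 4, 9, 0; Σd² = 18
ρ = 1 − 6·18/(5·24) = 1 − 108/120 = 0.100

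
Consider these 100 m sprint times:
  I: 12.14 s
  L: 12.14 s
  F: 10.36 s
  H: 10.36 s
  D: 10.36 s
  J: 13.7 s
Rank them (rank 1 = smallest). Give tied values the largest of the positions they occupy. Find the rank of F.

Sorted (ascending): 10.36, 10.36, 10.36, 12.14, 12.14, 13.7
The 3 values of 10.36 occupy positions 1–3 → each gets rank 3.
The 2 values of 12.14 occupy positions 4–5 → each gets rank 5.
F has value 10.36 s → rank 3.

3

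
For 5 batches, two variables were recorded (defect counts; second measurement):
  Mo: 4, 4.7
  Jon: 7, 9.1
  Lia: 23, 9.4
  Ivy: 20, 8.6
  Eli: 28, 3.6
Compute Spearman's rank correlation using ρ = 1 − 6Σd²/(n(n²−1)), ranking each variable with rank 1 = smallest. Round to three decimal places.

Ranks of variable 1: 1, 2, 4, 3, 5
Ranks of variable 2: 2, 4, 5, 3, 1
d = r₁ − r₂: -1, -2, -1, 0, 4
d²: 1, 4, 1, 0, 16; Σd² = 22
ρ = 1 − 6·22/(5·24) = 1 − 132/120 = -0.100

-0.100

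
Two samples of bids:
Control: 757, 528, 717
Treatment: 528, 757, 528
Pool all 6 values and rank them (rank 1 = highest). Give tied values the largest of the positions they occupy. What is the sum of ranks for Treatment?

14

Sorted (descending): 757, 757, 717, 528, 528, 528
The 2 values of 757 occupy positions 1–2 → each gets rank 2.
The 3 values of 528 occupy positions 4–6 → each gets rank 6.
Treatment values → pooled ranks: 528→6, 757→2, 528→6
Rank sum = 6 + 2 + 6 = 14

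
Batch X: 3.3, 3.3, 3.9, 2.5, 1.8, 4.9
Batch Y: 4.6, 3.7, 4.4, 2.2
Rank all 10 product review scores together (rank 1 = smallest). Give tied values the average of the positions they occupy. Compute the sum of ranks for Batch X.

30

Sorted (ascending): 1.8, 2.2, 2.5, 3.3, 3.3, 3.7, 3.9, 4.4, 4.6, 4.9
The 2 values of 3.3 occupy positions 4–5 → average rank (4+5)/2 = 4.5.
Batch X values → pooled ranks: 3.3→4.5, 3.3→4.5, 3.9→7, 2.5→3, 1.8→1, 4.9→10
Rank sum = 4.5 + 4.5 + 7 + 3 + 1 + 10 = 30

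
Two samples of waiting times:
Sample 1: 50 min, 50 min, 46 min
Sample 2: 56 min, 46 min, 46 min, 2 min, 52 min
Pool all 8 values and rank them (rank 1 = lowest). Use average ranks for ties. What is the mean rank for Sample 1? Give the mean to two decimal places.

4.67

Sorted (ascending): 2, 46, 46, 46, 50, 50, 52, 56
The 3 values of 46 occupy positions 2–4 → average rank 3.
The 2 values of 50 occupy positions 5–6 → average rank (5+6)/2 = 5.5.
Sample 1 values → pooled ranks: 50→5.5, 50→5.5, 46→3
Mean rank = (5.5 + 5.5 + 3) / 3 = 4.67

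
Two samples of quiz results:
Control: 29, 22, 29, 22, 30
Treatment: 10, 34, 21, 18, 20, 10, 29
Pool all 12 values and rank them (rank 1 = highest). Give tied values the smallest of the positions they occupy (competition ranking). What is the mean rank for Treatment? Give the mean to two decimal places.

7.57

Sorted (descending): 34, 30, 29, 29, 29, 22, 22, 21, 20, 18, 10, 10
The 3 values of 29 occupy positions 3–5 → each gets rank 3.
The 2 values of 22 occupy positions 6–7 → each gets rank 6.
The 2 values of 10 occupy positions 11–12 → each gets rank 11.
Treatment values → pooled ranks: 10→11, 34→1, 21→8, 18→10, 20→9, 10→11, 29→3
Mean rank = (11 + 1 + 8 + 10 + 9 + 11 + 3) / 7 = 7.57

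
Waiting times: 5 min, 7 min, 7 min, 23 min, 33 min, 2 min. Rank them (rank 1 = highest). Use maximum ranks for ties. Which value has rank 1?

Sorted (descending): 33, 23, 7, 7, 5, 2
The 2 values of 7 occupy positions 3–4 → each gets rank 4.
Rank 1 → value 33.

33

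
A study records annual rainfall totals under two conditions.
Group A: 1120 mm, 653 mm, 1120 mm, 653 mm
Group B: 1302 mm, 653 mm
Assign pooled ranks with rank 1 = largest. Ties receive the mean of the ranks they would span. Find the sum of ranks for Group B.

6

Sorted (descending): 1302, 1120, 1120, 653, 653, 653
The 2 values of 1120 occupy positions 2–3 → average rank (2+3)/2 = 2.5.
The 3 values of 653 occupy positions 4–6 → average rank 5.
Group B values → pooled ranks: 1302→1, 653→5
Rank sum = 1 + 5 = 6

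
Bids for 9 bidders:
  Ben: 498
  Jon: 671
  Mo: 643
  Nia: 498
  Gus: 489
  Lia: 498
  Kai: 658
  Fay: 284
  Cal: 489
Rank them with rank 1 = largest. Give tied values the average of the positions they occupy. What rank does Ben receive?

5

Sorted (descending): 671, 658, 643, 498, 498, 498, 489, 489, 284
The 3 values of 498 occupy positions 4–6 → average rank 5.
The 2 values of 489 occupy positions 7–8 → average rank (7+8)/2 = 7.5.
Ben has value 498 → rank 5.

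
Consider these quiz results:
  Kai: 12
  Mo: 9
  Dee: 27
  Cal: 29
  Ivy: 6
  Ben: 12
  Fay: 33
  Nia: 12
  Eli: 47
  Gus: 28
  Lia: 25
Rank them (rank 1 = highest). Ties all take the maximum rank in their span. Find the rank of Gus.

Sorted (descending): 47, 33, 29, 28, 27, 25, 12, 12, 12, 9, 6
The 3 values of 12 occupy positions 7–9 → each gets rank 9.
Gus has value 28 → rank 4.

4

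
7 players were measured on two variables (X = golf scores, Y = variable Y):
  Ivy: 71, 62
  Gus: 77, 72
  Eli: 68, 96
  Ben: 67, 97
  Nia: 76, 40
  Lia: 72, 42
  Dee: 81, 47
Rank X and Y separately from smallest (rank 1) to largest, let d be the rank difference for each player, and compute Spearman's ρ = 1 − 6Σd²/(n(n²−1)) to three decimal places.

-0.607

Ranks of variable 1: 3, 6, 2, 1, 5, 4, 7
Ranks of variable 2: 4, 5, 6, 7, 1, 2, 3
d = r₁ − r₂: -1, 1, -4, -6, 4, 2, 4
d²: 1, 1, 16, 36, 16, 4, 16; Σd² = 90
ρ = 1 − 6·90/(7·48) = 1 − 540/336 = -0.607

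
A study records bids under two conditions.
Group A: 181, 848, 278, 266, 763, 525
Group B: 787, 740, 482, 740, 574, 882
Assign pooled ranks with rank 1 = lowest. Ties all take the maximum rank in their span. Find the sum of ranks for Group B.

48

Sorted (ascending): 181, 266, 278, 482, 525, 574, 740, 740, 763, 787, 848, 882
The 2 values of 740 occupy positions 7–8 → each gets rank 8.
Group B values → pooled ranks: 787→10, 740→8, 482→4, 740→8, 574→6, 882→12
Rank sum = 10 + 8 + 4 + 8 + 6 + 12 = 48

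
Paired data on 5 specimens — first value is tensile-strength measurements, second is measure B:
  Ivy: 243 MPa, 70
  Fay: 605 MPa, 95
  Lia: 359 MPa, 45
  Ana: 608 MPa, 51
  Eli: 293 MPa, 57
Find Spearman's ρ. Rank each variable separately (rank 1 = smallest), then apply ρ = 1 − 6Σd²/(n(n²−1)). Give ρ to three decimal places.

Ranks of variable 1: 1, 4, 3, 5, 2
Ranks of variable 2: 4, 5, 1, 2, 3
d = r₁ − r₂: -3, -1, 2, 3, -1
d²: 9, 1, 4, 9, 1; Σd² = 24
ρ = 1 − 6·24/(5·24) = 1 − 144/120 = -0.200

-0.200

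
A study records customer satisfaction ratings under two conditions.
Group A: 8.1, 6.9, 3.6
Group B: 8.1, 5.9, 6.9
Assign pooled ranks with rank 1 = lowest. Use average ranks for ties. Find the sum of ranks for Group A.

10

Sorted (ascending): 3.6, 5.9, 6.9, 6.9, 8.1, 8.1
The 2 values of 6.9 occupy positions 3–4 → average rank (3+4)/2 = 3.5.
The 2 values of 8.1 occupy positions 5–6 → average rank (5+6)/2 = 5.5.
Group A values → pooled ranks: 8.1→5.5, 6.9→3.5, 3.6→1
Rank sum = 5.5 + 3.5 + 1 = 10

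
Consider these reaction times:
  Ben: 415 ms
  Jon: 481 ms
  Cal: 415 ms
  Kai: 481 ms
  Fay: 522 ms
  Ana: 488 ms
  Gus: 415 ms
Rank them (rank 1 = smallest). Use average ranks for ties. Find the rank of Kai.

Sorted (ascending): 415, 415, 415, 481, 481, 488, 522
The 3 values of 415 occupy positions 1–3 → average rank 2.
The 2 values of 481 occupy positions 4–5 → average rank (4+5)/2 = 4.5.
Kai has value 481 ms → rank 4.5.

4.5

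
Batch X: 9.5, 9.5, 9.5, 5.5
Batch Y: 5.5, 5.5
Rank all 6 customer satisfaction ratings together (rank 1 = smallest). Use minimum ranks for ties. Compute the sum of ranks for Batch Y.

Sorted (ascending): 5.5, 5.5, 5.5, 9.5, 9.5, 9.5
The 3 values of 5.5 occupy positions 1–3 → each gets rank 1.
The 3 values of 9.5 occupy positions 4–6 → each gets rank 4.
Batch Y values → pooled ranks: 5.5→1, 5.5→1
Rank sum = 1 + 1 = 2

2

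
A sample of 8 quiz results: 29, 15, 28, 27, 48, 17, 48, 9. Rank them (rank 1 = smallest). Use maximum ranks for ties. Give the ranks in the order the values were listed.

Sorted (ascending): 9, 15, 17, 27, 28, 29, 48, 48
The 2 values of 48 occupy positions 7–8 → each gets rank 8.

6, 2, 5, 4, 8, 3, 8, 1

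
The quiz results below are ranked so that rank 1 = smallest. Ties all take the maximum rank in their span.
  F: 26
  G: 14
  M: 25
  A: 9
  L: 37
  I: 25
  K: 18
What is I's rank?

5

Sorted (ascending): 9, 14, 18, 25, 25, 26, 37
The 2 values of 25 occupy positions 4–5 → each gets rank 5.
I has value 25 → rank 5.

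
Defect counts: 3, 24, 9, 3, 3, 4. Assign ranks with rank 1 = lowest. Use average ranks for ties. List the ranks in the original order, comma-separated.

2, 6, 5, 2, 2, 4

Sorted (ascending): 3, 3, 3, 4, 9, 24
The 3 values of 3 occupy positions 1–3 → average rank 2.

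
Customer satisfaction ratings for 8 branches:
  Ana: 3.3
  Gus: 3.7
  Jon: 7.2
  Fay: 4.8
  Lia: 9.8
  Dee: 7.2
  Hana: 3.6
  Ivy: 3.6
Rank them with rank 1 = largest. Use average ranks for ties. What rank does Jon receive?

Sorted (descending): 9.8, 7.2, 7.2, 4.8, 3.7, 3.6, 3.6, 3.3
The 2 values of 7.2 occupy positions 2–3 → average rank (2+3)/2 = 2.5.
The 2 values of 3.6 occupy positions 6–7 → average rank (6+7)/2 = 6.5.
Jon has value 7.2 → rank 2.5.

2.5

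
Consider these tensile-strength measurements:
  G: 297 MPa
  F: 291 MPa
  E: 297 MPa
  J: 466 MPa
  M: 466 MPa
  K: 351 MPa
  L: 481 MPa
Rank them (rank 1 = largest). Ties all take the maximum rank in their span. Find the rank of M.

3

Sorted (descending): 481, 466, 466, 351, 297, 297, 291
The 2 values of 466 occupy positions 2–3 → each gets rank 3.
The 2 values of 297 occupy positions 5–6 → each gets rank 6.
M has value 466 MPa → rank 3.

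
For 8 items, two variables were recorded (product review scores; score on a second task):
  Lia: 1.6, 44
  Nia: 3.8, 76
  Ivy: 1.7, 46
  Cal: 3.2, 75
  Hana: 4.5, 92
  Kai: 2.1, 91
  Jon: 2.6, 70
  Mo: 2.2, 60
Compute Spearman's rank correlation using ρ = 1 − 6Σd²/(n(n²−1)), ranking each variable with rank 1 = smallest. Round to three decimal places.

Ranks of variable 1: 1, 7, 2, 6, 8, 3, 5, 4
Ranks of variable 2: 1, 6, 2, 5, 8, 7, 4, 3
d = r₁ − r₂: 0, 1, 0, 1, 0, -4, 1, 1
d²: 0, 1, 0, 1, 0, 16, 1, 1; Σd² = 20
ρ = 1 − 6·20/(8·63) = 1 − 120/504 = 0.762

0.762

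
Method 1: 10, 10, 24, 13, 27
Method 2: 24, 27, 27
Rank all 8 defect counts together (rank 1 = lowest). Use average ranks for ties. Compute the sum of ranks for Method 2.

Sorted (ascending): 10, 10, 13, 24, 24, 27, 27, 27
The 2 values of 10 occupy positions 1–2 → average rank (1+2)/2 = 1.5.
The 2 values of 24 occupy positions 4–5 → average rank (4+5)/2 = 4.5.
The 3 values of 27 occupy positions 6–8 → average rank 7.
Method 2 values → pooled ranks: 24→4.5, 27→7, 27→7
Rank sum = 4.5 + 7 + 7 = 18.5

18.5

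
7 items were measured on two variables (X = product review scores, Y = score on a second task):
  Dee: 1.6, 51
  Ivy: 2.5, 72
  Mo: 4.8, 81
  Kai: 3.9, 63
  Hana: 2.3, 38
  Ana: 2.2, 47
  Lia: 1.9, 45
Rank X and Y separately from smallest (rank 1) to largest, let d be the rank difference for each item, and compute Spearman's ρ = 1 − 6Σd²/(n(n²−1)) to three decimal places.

Ranks of variable 1: 1, 5, 7, 6, 4, 3, 2
Ranks of variable 2: 4, 6, 7, 5, 1, 3, 2
d = r₁ − r₂: -3, -1, 0, 1, 3, 0, 0
d²: 9, 1, 0, 1, 9, 0, 0; Σd² = 20
ρ = 1 − 6·20/(7·48) = 1 − 120/336 = 0.643

0.643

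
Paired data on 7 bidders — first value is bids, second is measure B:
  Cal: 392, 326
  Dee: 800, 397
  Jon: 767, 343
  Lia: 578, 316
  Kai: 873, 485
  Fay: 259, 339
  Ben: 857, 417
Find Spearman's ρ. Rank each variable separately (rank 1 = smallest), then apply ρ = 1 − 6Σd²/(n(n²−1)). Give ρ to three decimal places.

0.857

Ranks of variable 1: 2, 5, 4, 3, 7, 1, 6
Ranks of variable 2: 2, 5, 4, 1, 7, 3, 6
d = r₁ − r₂: 0, 0, 0, 2, 0, -2, 0
d²: 0, 0, 0, 4, 0, 4, 0; Σd² = 8
ρ = 1 − 6·8/(7·48) = 1 − 48/336 = 0.857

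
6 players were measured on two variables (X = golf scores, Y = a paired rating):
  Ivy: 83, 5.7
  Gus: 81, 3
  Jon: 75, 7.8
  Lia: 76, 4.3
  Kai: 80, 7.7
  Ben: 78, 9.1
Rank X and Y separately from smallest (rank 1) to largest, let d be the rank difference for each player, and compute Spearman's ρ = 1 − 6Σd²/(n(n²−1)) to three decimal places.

-0.429

Ranks of variable 1: 6, 5, 1, 2, 4, 3
Ranks of variable 2: 3, 1, 5, 2, 4, 6
d = r₁ − r₂: 3, 4, -4, 0, 0, -3
d²: 9, 16, 16, 0, 0, 9; Σd² = 50
ρ = 1 − 6·50/(6·35) = 1 − 300/210 = -0.429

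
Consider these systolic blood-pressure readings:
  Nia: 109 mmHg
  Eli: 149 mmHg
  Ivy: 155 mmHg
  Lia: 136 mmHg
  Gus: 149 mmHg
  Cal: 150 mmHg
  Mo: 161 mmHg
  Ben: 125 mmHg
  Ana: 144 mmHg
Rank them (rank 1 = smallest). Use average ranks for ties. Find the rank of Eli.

5.5

Sorted (ascending): 109, 125, 136, 144, 149, 149, 150, 155, 161
The 2 values of 149 occupy positions 5–6 → average rank (5+6)/2 = 5.5.
Eli has value 149 mmHg → rank 5.5.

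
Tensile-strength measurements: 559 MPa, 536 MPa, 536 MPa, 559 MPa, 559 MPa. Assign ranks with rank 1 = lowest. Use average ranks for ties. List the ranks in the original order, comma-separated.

Sorted (ascending): 536, 536, 559, 559, 559
The 2 values of 536 occupy positions 1–2 → average rank (1+2)/2 = 1.5.
The 3 values of 559 occupy positions 3–5 → average rank 4.

4, 1.5, 1.5, 4, 4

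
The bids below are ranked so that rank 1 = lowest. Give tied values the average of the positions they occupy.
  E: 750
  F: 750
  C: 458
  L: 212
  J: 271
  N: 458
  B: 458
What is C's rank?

4

Sorted (ascending): 212, 271, 458, 458, 458, 750, 750
The 3 values of 458 occupy positions 3–5 → average rank 4.
The 2 values of 750 occupy positions 6–7 → average rank (6+7)/2 = 6.5.
C has value 458 → rank 4.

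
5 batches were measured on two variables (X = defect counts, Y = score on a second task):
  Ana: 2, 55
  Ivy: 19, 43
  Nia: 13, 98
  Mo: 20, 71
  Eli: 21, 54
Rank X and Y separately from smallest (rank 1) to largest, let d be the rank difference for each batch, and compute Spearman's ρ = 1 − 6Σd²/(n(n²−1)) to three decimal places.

-0.300

Ranks of variable 1: 1, 3, 2, 4, 5
Ranks of variable 2: 3, 1, 5, 4, 2
d = r₁ − r₂: -2, 2, -3, 0, 3
d²: 4, 4, 9, 0, 9; Σd² = 26
ρ = 1 − 6·26/(5·24) = 1 − 156/120 = -0.300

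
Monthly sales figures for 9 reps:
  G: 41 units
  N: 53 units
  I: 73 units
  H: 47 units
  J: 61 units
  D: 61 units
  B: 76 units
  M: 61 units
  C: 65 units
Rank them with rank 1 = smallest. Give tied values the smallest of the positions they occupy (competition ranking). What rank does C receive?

Sorted (ascending): 41, 47, 53, 61, 61, 61, 65, 73, 76
The 3 values of 61 occupy positions 4–6 → each gets rank 4.
C has value 65 units → rank 7.

7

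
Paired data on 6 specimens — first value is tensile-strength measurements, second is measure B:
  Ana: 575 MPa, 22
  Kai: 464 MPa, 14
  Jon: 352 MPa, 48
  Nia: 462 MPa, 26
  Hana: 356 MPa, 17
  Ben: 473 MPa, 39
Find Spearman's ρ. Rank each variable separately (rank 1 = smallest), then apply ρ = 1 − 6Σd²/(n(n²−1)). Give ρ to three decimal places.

-0.257

Ranks of variable 1: 6, 4, 1, 3, 2, 5
Ranks of variable 2: 3, 1, 6, 4, 2, 5
d = r₁ − r₂: 3, 3, -5, -1, 0, 0
d²: 9, 9, 25, 1, 0, 0; Σd² = 44
ρ = 1 − 6·44/(6·35) = 1 − 264/210 = -0.257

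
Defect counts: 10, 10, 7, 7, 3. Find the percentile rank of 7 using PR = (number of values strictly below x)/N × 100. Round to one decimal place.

20.0

N = 5.
Strictly below 7: 1. Equal to 7: 2.
PR = 1/5 × 100 = 20.0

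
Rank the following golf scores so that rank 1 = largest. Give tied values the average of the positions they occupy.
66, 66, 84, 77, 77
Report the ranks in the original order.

4.5, 4.5, 1, 2.5, 2.5

Sorted (descending): 84, 77, 77, 66, 66
The 2 values of 77 occupy positions 2–3 → average rank (2+3)/2 = 2.5.
The 2 values of 66 occupy positions 4–5 → average rank (4+5)/2 = 4.5.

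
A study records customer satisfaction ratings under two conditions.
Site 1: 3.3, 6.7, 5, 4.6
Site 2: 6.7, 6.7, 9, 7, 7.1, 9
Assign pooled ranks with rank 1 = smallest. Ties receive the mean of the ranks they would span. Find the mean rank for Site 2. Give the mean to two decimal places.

7.33

Sorted (ascending): 3.3, 4.6, 5, 6.7, 6.7, 6.7, 7, 7.1, 9, 9
The 3 values of 6.7 occupy positions 4–6 → average rank 5.
The 2 values of 9 occupy positions 9–10 → average rank (9+10)/2 = 9.5.
Site 2 values → pooled ranks: 6.7→5, 6.7→5, 9→9.5, 7→7, 7.1→8, 9→9.5
Mean rank = (5 + 5 + 9.5 + 7 + 8 + 9.5) / 6 = 7.33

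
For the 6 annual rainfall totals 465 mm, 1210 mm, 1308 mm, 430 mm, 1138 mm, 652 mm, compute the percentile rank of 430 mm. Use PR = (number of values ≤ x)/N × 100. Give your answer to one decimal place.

N = 6.
Strictly below 430: 0. Equal to 430: 1.
PR = 1/6 × 100 = 16.7

16.7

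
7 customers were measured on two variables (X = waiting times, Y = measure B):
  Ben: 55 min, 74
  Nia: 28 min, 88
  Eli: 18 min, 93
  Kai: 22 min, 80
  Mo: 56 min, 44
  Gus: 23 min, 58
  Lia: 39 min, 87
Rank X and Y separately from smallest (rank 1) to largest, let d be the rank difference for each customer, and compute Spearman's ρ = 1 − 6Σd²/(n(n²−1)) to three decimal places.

-0.607

Ranks of variable 1: 6, 4, 1, 2, 7, 3, 5
Ranks of variable 2: 3, 6, 7, 4, 1, 2, 5
d = r₁ − r₂: 3, -2, -6, -2, 6, 1, 0
d²: 9, 4, 36, 4, 36, 1, 0; Σd² = 90
ρ = 1 − 6·90/(7·48) = 1 − 540/336 = -0.607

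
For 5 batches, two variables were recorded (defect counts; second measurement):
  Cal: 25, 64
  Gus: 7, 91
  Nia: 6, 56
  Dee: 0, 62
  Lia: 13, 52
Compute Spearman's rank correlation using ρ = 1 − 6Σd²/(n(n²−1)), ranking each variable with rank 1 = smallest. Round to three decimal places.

0.100

Ranks of variable 1: 5, 3, 2, 1, 4
Ranks of variable 2: 4, 5, 2, 3, 1
d = r₁ − r₂: 1, -2, 0, -2, 3
d²: 1, 4, 0, 4, 9; Σd² = 18
ρ = 1 − 6·18/(5·24) = 1 − 108/120 = 0.100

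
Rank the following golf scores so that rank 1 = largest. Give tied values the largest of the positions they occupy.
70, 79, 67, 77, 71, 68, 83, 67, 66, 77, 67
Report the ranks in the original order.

Sorted (descending): 83, 79, 77, 77, 71, 70, 68, 67, 67, 67, 66
The 2 values of 77 occupy positions 3–4 → each gets rank 4.
The 3 values of 67 occupy positions 8–10 → each gets rank 10.

6, 2, 10, 4, 5, 7, 1, 10, 11, 4, 10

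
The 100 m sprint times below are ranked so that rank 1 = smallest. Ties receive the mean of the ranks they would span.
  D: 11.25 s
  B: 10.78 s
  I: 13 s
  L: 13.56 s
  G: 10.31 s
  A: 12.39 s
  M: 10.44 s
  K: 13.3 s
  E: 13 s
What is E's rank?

6.5

Sorted (ascending): 10.31, 10.44, 10.78, 11.25, 12.39, 13, 13, 13.3, 13.56
The 2 values of 13 occupy positions 6–7 → average rank (6+7)/2 = 6.5.
E has value 13 s → rank 6.5.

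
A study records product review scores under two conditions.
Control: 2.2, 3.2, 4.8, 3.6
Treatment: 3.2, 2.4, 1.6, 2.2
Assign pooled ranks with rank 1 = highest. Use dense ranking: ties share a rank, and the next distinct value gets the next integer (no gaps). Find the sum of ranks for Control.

Sorted (descending): 4.8, 3.6, 3.2, 3.2, 2.4, 2.2, 2.2, 1.6
The 2 values of 3.2 share dense rank 3.
The 2 values of 2.2 share dense rank 5.
Remaining distinct values take the next consecutive integers.
Control values → pooled ranks: 2.2→5, 3.2→3, 4.8→1, 3.6→2
Rank sum = 5 + 3 + 1 + 2 = 11

11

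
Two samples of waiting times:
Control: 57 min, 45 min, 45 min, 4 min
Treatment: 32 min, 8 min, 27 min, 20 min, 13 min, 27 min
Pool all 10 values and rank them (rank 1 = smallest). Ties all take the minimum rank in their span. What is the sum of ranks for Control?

27

Sorted (ascending): 4, 8, 13, 20, 27, 27, 32, 45, 45, 57
The 2 values of 27 occupy positions 5–6 → each gets rank 5.
The 2 values of 45 occupy positions 8–9 → each gets rank 8.
Control values → pooled ranks: 57→10, 45→8, 45→8, 4→1
Rank sum = 10 + 8 + 8 + 1 = 27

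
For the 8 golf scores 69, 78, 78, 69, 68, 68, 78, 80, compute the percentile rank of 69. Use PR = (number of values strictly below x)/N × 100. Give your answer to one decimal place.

25.0

N = 8.
Strictly below 69: 2. Equal to 69: 2.
PR = 2/8 × 100 = 25.0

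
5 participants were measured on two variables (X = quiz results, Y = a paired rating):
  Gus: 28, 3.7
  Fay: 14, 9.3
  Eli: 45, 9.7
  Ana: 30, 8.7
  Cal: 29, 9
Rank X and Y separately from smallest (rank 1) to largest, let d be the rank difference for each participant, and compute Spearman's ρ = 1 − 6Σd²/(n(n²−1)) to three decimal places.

0.300

Ranks of variable 1: 2, 1, 5, 4, 3
Ranks of variable 2: 1, 4, 5, 2, 3
d = r₁ − r₂: 1, -3, 0, 2, 0
d²: 1, 9, 0, 4, 0; Σd² = 14
ρ = 1 − 6·14/(5·24) = 1 − 84/120 = 0.300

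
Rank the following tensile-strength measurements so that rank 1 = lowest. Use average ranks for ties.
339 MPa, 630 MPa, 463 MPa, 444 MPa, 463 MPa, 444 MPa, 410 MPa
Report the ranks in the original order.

1, 7, 5.5, 3.5, 5.5, 3.5, 2

Sorted (ascending): 339, 410, 444, 444, 463, 463, 630
The 2 values of 444 occupy positions 3–4 → average rank (3+4)/2 = 3.5.
The 2 values of 463 occupy positions 5–6 → average rank (5+6)/2 = 5.5.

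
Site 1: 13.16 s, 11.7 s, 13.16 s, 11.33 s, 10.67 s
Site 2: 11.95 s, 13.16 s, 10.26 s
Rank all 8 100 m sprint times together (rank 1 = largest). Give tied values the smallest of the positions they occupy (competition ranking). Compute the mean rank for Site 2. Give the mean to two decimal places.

4.33

Sorted (descending): 13.16, 13.16, 13.16, 11.95, 11.7, 11.33, 10.67, 10.26
The 3 values of 13.16 occupy positions 1–3 → each gets rank 1.
Site 2 values → pooled ranks: 11.95→4, 13.16→1, 10.26→8
Mean rank = (4 + 1 + 8) / 3 = 4.33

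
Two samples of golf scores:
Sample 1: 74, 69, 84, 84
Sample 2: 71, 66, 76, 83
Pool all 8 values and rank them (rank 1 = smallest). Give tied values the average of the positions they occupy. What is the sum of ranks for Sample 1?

Sorted (ascending): 66, 69, 71, 74, 76, 83, 84, 84
The 2 values of 84 occupy positions 7–8 → average rank (7+8)/2 = 7.5.
Sample 1 values → pooled ranks: 74→4, 69→2, 84→7.5, 84→7.5
Rank sum = 4 + 2 + 7.5 + 7.5 = 21

21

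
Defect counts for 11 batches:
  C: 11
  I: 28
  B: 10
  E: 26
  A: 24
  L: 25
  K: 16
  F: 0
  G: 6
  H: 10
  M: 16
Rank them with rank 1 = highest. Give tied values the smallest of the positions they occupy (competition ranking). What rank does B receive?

8

Sorted (descending): 28, 26, 25, 24, 16, 16, 11, 10, 10, 6, 0
The 2 values of 16 occupy positions 5–6 → each gets rank 5.
The 2 values of 10 occupy positions 8–9 → each gets rank 8.
B has value 10 → rank 8.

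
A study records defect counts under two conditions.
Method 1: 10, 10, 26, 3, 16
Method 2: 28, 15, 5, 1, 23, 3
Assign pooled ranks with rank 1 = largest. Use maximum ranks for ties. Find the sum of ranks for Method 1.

30

Sorted (descending): 28, 26, 23, 16, 15, 10, 10, 5, 3, 3, 1
The 2 values of 10 occupy positions 6–7 → each gets rank 7.
The 2 values of 3 occupy positions 9–10 → each gets rank 10.
Method 1 values → pooled ranks: 10→7, 10→7, 26→2, 3→10, 16→4
Rank sum = 7 + 7 + 2 + 10 + 4 = 30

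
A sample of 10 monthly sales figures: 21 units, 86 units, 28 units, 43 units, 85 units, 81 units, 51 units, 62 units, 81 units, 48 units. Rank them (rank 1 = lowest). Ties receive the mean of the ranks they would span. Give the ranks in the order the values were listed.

Sorted (ascending): 21, 28, 43, 48, 51, 62, 81, 81, 85, 86
The 2 values of 81 occupy positions 7–8 → average rank (7+8)/2 = 7.5.

1, 10, 2, 3, 9, 7.5, 5, 6, 7.5, 4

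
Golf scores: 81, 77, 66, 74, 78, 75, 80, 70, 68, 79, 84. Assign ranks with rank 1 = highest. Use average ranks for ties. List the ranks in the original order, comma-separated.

2, 6, 11, 8, 5, 7, 3, 9, 10, 4, 1

Sorted (descending): 84, 81, 80, 79, 78, 77, 75, 74, 70, 68, 66
No ties — each value takes its position as its rank.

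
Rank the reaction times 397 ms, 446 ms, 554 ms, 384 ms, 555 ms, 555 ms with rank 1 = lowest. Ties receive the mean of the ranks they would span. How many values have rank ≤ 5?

4

Sorted (ascending): 384, 397, 446, 554, 555, 555
The 2 values of 555 occupy positions 5–6 → average rank (5+6)/2 = 5.5.
Ranks ≤ 5: {1, 2, 3, 4} → 4 values.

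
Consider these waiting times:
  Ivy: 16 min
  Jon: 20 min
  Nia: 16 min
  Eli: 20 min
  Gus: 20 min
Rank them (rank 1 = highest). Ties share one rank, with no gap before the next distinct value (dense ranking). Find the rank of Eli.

Sorted (descending): 20, 20, 20, 16, 16
The 3 values of 20 share dense rank 1.
The 2 values of 16 share dense rank 2.
Eli has value 20 min → rank 1.

1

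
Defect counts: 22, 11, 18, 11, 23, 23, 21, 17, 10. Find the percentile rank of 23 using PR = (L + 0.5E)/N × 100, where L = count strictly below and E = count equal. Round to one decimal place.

88.9

N = 9.
Strictly below 23: 7. Equal to 23: 2.
PR = (7 + 0.5·2)/9 × 100 = 88.9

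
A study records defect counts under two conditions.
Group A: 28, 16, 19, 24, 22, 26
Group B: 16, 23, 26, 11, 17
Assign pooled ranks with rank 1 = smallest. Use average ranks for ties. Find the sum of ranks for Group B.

24

Sorted (ascending): 11, 16, 16, 17, 19, 22, 23, 24, 26, 26, 28
The 2 values of 16 occupy positions 2–3 → average rank (2+3)/2 = 2.5.
The 2 values of 26 occupy positions 9–10 → average rank (9+10)/2 = 9.5.
Group B values → pooled ranks: 16→2.5, 23→7, 26→9.5, 11→1, 17→4
Rank sum = 2.5 + 7 + 9.5 + 1 + 4 = 24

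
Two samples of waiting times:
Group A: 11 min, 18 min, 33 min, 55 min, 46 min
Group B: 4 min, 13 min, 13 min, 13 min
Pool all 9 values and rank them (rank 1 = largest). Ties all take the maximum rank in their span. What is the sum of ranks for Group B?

30

Sorted (descending): 55, 46, 33, 18, 13, 13, 13, 11, 4
The 3 values of 13 occupy positions 5–7 → each gets rank 7.
Group B values → pooled ranks: 4→9, 13→7, 13→7, 13→7
Rank sum = 9 + 7 + 7 + 7 = 30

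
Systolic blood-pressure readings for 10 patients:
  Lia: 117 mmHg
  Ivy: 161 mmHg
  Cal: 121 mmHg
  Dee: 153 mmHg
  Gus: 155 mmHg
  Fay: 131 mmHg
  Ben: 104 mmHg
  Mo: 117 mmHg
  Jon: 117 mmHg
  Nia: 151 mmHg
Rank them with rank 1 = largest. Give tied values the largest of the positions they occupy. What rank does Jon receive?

9

Sorted (descending): 161, 155, 153, 151, 131, 121, 117, 117, 117, 104
The 3 values of 117 occupy positions 7–9 → each gets rank 9.
Jon has value 117 mmHg → rank 9.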